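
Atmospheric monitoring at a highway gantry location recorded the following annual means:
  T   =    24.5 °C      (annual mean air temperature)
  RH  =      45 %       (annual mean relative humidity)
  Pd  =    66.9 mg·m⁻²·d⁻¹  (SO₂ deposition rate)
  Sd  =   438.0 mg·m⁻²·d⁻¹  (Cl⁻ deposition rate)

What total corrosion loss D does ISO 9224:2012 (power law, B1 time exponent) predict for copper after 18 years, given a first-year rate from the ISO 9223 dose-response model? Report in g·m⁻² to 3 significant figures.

D(18) = 59.1 g·m⁻²

copper: f(T) = -0.080·(T−10) [T>10 °C] = -1.1600
  SO₂ term: 0.0053·66.9^0.26·exp(0.059·45-1.1600) = 0.07049
  Sd branch = 0.01025·Sd^0.27·e^(0.036·RH+0.049·T) = 0.8889 μm/a
  sum: 0.07049 + 0.8889 → r_corr = 0.9594 μm/a
Power-law: D(18) = r_corr · 18^0.667
  D(18) = 0.9594 × 18^0.667 = 0.9594 × 6.875 = 6.596 μm
  Mass loss = 6.596 μm × 8.96 g/cm³ = 59.1 g·m⁻²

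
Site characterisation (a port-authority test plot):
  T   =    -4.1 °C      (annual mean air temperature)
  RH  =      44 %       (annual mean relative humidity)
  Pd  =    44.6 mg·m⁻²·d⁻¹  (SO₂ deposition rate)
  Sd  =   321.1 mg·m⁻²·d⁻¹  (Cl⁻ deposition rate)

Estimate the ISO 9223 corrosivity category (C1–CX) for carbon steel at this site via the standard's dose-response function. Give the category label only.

C2

carbon steel: T≤10 °C ⇒ hinge +0.150·(-4.1−10) = -2.1150
  SO₂ term: 1.77·44.6^0.52·exp(0.02·44-2.1150) = 3.709
  Cl⁻ term: 0.102·321.1^0.62·exp(0.033·44+0.04·-4.1) = 13.25
  r_corr = 3.709 + 13.25 = 16.96 μm/a
ISO 9223 Table 2 (carbon steel): 1.3 < 17 ≤ 25 μm/a ⇒ C2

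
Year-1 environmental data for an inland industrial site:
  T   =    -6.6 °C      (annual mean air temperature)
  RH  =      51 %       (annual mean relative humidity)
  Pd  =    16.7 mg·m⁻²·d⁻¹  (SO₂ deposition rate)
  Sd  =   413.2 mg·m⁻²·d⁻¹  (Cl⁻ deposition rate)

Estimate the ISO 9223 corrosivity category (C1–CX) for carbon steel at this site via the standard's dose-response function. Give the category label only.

carbon steel: T≤10 °C ⇒ hinge +0.150·(-6.6−10) = -2.4900
  Pd branch = 1.77·Pd^0.52·e^(0.02·RH+f) = 1.759 μm/a
  Sd branch = 0.102·Sd^0.62·e^(0.033·RH+0.04·T) = 17.66 μm/a
  r_corr = 1.759 + 17.66 = 19.42 μm/a
19.4 μm/a falls in (1.3, 25] for carbon steel → category C2

C2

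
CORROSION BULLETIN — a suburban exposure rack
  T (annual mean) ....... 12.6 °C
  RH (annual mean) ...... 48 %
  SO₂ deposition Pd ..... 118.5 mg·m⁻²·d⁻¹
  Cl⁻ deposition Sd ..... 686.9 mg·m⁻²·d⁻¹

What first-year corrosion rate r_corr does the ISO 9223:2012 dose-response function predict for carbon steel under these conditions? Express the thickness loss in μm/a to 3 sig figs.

r_corr = 95.3 μm/a

carbon steel: f(T) = -0.054·(T−10) [T>10 °C] = -0.1404
  sulphur-dioxide contribution → 48.11 μm/a
  chloride contribution → 47.24 μm/a
  total first-year rate 95.35 μm/a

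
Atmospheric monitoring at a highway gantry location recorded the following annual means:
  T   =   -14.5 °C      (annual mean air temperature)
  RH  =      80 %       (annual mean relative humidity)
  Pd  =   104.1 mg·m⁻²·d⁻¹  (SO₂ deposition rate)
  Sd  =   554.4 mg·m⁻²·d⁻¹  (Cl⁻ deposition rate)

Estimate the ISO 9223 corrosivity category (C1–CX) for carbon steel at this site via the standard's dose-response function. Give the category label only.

carbon steel: f(T) = +0.150·(T−10) [T≤10 °C] = -3.6750
  SO₂ term: 1.77·104.1^0.52·exp(0.02·80-3.6750) = 2.488
  Cl⁻ term: 0.102·554.4^0.62·exp(0.033·80+0.04·-14.5) = 40.22
  sum: 2.488 + 40.22 → r_corr = 42.71 μm/a
42.7 μm/a falls in (25, 50] for carbon steel → category C3

C3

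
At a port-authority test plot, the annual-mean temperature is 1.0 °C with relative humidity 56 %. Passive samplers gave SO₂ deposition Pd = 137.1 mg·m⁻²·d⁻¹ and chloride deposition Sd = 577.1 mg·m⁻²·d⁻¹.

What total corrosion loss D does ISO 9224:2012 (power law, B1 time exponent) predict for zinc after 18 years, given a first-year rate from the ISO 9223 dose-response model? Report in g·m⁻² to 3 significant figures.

zinc: f(T) = +0.038·(T−10) [T≤10 °C] = -0.3420
  Pd branch = 0.0129·Pd^0.44·e^(0.046·RH+f) = 1.05 μm/a
  Sd branch = 0.0175·Sd^0.57·e^(0.008·RH+0.085·T) = 1.118 μm/a
  sum: 1.05 + 1.118 → r_corr = 2.168 μm/a
Long-term exponent b (ISO 9224 Table 2, B1) = 0.813
  D(18) = 2.168 × 18^0.813 = 2.168 × 10.48 = 22.73 μm
  Mass loss = 22.73 μm × 7.14 g/cm³ = 162.3 g·m⁻²

D(18) = 162 g·m⁻²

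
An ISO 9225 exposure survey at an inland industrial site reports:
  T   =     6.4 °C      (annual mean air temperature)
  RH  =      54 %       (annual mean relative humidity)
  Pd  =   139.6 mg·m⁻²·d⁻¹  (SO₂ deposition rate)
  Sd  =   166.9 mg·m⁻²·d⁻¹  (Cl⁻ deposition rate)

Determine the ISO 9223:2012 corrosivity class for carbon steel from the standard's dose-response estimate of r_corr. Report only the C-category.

C4

carbon steel: f(T) = +0.150·(T−10) [T≤10 °C] = -0.5400
  sulphur-dioxide contribution → 39.61 μm/a
  chloride contribution → 18.69 μm/a
  total first-year rate 58.3 μm/a
58.3 μm/a falls in (50, 80] for carbon steel → category C4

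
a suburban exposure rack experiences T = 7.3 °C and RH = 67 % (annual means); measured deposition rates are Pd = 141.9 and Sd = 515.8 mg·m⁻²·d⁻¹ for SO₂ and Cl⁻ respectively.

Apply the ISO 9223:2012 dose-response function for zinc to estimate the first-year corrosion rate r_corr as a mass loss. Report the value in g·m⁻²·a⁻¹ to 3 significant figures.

zinc: T≤10 °C ⇒ hinge +0.038·(7.3−10) = -0.1026
  sulphur-dioxide contribution → 2.246 μm/a
  chloride contribution → 1.956 μm/a
  total first-year rate 4.202 μm/a
Convert to mass loss: 4.202 μm/a × 7.14 g/cm³ = 30 g·m⁻²·a⁻¹

r_corr = 30.0 g·m⁻²·a⁻¹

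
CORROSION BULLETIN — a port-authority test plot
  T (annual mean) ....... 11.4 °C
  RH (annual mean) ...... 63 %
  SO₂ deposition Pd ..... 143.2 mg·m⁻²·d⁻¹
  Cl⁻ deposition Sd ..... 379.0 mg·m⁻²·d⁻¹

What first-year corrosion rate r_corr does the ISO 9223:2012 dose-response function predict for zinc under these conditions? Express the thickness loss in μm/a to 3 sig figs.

zinc: T>10 °C ⇒ hinge -0.071·(11.4−10) = -0.0994
  SO₂ term: 0.0129·143.2^0.44·exp(0.046·63-0.0994) = 1.882
  Cl⁻ term: 0.0175·379.0^0.57·exp(0.008·63+0.085·11.4) = 2.252
  sum: 1.882 + 2.252 → r_corr = 4.134 μm/a

r_corr = 4.13 μm/a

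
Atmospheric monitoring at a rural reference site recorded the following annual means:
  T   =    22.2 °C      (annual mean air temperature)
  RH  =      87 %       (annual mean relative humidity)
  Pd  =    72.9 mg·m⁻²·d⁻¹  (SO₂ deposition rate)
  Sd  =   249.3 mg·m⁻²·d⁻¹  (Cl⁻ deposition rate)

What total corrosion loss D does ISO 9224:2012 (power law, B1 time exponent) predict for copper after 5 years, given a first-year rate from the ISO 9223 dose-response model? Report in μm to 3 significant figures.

copper: f(T) = -0.080·(T−10) [T>10 °C] = -0.9760
  sulphur-dioxide contribution → 1.033 μm/a
  chloride contribution → 3.094 μm/a
  total first-year rate 4.126 μm/a
Power-law: D(5) = r_corr · 5^0.667
  D(5) = 4.126 × 5^0.667 = 4.126 × 2.926 = 12.07 μm

D(5) = 12.1 μm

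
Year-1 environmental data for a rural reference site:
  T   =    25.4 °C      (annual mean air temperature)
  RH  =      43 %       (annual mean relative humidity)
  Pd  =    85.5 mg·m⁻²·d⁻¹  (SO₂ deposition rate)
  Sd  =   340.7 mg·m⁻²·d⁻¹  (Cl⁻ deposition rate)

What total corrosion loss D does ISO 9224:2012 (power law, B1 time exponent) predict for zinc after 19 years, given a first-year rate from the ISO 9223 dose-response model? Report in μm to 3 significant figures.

D(19) = 67.5 μm

zinc: T>10 °C ⇒ hinge -0.071·(25.4−10) = -1.0934
  Pd branch = 0.0129·Pd^0.44·e^(0.046·RH+f) = 0.2212 μm/a
  Sd branch = 0.0175·Sd^0.57·e^(0.008·RH+0.085·T) = 5.936 μm/a
  sum: 0.2212 + 5.936 → r_corr = 6.158 μm/a
Power-law: D(19) = r_corr · 19^0.813
  D(19) = 6.158 × 19^0.813 = 6.158 × 10.96 = 67.46 μm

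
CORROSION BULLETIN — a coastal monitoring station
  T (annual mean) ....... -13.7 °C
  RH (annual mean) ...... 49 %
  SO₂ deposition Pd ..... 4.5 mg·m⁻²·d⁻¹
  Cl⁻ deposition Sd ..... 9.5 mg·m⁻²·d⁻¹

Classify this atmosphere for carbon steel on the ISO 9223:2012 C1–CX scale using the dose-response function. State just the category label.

carbon steel: f(T) = +0.150·(T−10) [T≤10 °C] = -3.5550
  Pd branch = 1.77·Pd^0.52·e^(0.02·RH+f) = 0.2947 μm/a
  Sd branch = 0.102·Sd^0.62·e^(0.033·RH+0.04·T) = 1.2 μm/a
  r_corr = 0.2947 + 1.2 = 1.494 μm/a
ISO 9223 Table 2 (carbon steel): 1.3 < 1.49 ≤ 25 μm/a ⇒ C2

C2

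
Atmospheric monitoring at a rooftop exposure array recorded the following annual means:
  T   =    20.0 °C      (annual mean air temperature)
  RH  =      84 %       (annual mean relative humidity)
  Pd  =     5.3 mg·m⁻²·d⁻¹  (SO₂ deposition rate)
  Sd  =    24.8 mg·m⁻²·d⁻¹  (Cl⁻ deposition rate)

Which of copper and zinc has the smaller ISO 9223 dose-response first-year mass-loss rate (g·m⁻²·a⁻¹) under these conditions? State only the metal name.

zinc

copper: temperature factor f = -0.080·(10.0) = -0.8000
  sulphur-dioxide contribution → 0.5218 μm/a
  chloride contribution → 1.337 μm/a
  ⇒ r_corr(copper) = 1.859 μm/a
  mass loss = 1.859 μm/a × 8.96 g/cm³ = 16.66 g·m⁻²·a⁻¹
zinc: temperature factor f = -0.071·(10.0) = -0.7100
  sulphur-dioxide contribution → 0.6296 μm/a
  chloride contribution → 1.17 μm/a
  total first-year rate 1.799 μm/a
  mass loss = 1.799 μm/a × 7.14 g/cm³ = 12.85 g·m⁻²·a⁻¹
Ordering by g·m⁻²·a⁻¹: copper (16.7) > zinc (12.8)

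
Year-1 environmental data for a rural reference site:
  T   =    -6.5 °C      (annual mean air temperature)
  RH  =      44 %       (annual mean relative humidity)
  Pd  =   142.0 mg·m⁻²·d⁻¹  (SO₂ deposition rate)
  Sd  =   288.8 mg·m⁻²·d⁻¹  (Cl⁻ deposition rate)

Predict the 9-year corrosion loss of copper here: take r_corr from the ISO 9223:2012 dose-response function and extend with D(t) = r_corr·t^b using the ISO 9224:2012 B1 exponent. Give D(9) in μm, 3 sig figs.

D(9) = 0.866 μm

copper: T≤10 °C ⇒ hinge +0.126·(-6.5−10) = -2.0790
  sulphur-dioxide contribution → 0.03224 μm/a
  chloride contribution → 0.1678 μm/a
  total first-year rate 0.2 μm/a
Long-term exponent b (ISO 9224 Table 2, B1) = 0.667
  D(9) = 0.2 × 9^0.667 = 0.2 × 4.33 = 0.866 μm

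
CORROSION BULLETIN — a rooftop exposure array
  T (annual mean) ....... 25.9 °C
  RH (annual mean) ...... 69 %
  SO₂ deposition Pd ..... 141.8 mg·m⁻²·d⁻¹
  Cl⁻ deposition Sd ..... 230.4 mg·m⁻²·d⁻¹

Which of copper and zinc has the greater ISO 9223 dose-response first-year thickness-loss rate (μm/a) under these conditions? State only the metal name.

zinc

copper: temperature factor f = -0.080·(15.9) = -1.2720
  sulphur-dioxide contribution → 0.3157 μm/a
  chloride contribution → 1.899 μm/a
  ⇒ r_corr(copper) = 2.215 μm/a
zinc: temperature factor f = -0.071·(15.9) = -1.1289
  sulphur-dioxide contribution → 0.8821 μm/a
  chloride contribution → 6.102 μm/a
  total first-year rate 6.984 μm/a
Ordering by μm/a: zinc (6.98) > copper (2.21)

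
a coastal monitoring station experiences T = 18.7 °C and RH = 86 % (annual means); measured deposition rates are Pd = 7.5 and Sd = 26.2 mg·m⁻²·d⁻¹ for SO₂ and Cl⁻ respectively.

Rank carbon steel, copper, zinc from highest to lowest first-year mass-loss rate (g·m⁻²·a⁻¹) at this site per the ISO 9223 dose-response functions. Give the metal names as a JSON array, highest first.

["carbon steel", "copper", "zinc"]

carbon steel: temperature factor f = -0.054·(8.7) = -0.4698
  SO₂ term: 1.77·7.5^0.52·exp(0.02·86-0.4698) = 17.62
  Cl⁻ term: 0.102·26.2^0.62·exp(0.033·86+0.04·18.7) = 27.88
  sum: 17.62 + 27.88 → r_corr = 45.5 μm/a
  mass loss = 45.5 μm/a × 7.85 g/cm³ = 357.2 g·m⁻²·a⁻¹
copper: T>10 °C ⇒ hinge -0.080·(18.7−10) = -0.6960
  SO₂ term: 0.0053·7.5^0.26·exp(0.059·86-0.6960) = 0.7131
  Sd branch = 0.01025·Sd^0.27·e^(0.036·RH+0.049·T) = 1.368 μm/a
  r_corr = 0.7131 + 1.368 = 2.081 μm/a
  mass loss = 2.081 μm/a × 8.96 g/cm³ = 18.65 g·m⁻²·a⁻¹
zinc: T>10 °C ⇒ hinge -0.071·(18.7−10) = -0.6177
  Pd branch = 0.0129·Pd^0.44·e^(0.046·RH+f) = 0.8819 μm/a
  Cl⁻ term: 0.0175·26.2^0.57·exp(0.008·86+0.085·18.7) = 1.098
  sum: 0.8819 + 1.098 → r_corr = 1.98 μm/a
  mass loss = 1.98 μm/a × 7.14 g/cm³ = 14.14 g·m⁻²·a⁻¹
Ordering by g·m⁻²·a⁻¹: carbon steel (357) > copper (18.6) > zinc (14.1)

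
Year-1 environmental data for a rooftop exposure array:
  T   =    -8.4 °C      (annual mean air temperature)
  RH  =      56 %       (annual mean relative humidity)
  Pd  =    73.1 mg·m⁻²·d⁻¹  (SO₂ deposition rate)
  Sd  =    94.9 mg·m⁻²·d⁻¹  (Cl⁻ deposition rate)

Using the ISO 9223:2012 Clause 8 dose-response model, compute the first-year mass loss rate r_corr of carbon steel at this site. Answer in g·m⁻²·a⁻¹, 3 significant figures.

carbon steel: f(T) = +0.150·(T−10) [T≤10 °C] = -2.7600
  Pd branch = 1.77·Pd^0.52·e^(0.02·RH+f) = 3.199 μm/a
  Sd branch = 0.102·Sd^0.62·e^(0.033·RH+0.04·T) = 7.783 μm/a
  sum: 3.199 + 7.783 → r_corr = 10.98 μm/a
Convert to mass loss: 10.98 μm/a × 7.85 g/cm³ = 86.21 g·m⁻²·a⁻¹

r_corr = 86.2 g·m⁻²·a⁻¹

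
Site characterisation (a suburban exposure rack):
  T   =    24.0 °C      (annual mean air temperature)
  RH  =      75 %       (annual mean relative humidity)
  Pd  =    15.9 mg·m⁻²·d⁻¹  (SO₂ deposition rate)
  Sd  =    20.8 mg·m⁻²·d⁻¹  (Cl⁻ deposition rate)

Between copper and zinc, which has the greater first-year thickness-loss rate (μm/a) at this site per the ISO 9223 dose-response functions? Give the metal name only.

zinc

copper: f(T) = -0.080·(T−10) [T>10 °C] = -1.1200
  sulphur-dioxide contribution → 0.2965 μm/a
  chloride contribution → 1.122 μm/a
  ⇒ r_corr(copper) = 1.418 μm/a
zinc: temperature factor f = -0.071·(14.0) = -0.9940
  sulphur-dioxide contribution → 0.508 μm/a
  chloride contribution → 1.383 μm/a
  ⇒ r_corr(zinc) = 1.891 μm/a
Ordering by μm/a: zinc (1.89) > copper (1.42)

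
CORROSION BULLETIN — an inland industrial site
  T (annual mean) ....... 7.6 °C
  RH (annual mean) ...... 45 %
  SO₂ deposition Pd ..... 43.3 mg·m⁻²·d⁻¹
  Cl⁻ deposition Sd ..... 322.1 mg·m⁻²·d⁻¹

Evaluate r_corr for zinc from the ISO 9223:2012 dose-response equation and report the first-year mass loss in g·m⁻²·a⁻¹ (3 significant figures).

r_corr = 12.7 g·m⁻²·a⁻¹

zinc: f(T) = +0.038·(T−10) [T≤10 °C] = -0.0912
  SO₂ term: 0.0129·43.3^0.44·exp(0.046·45-0.0912) = 0.4898
  Cl⁻ term: 0.0175·322.1^0.57·exp(0.008·45+0.085·7.6) = 1.287
  r_corr = 0.4898 + 1.287 = 1.777 μm/a
Convert to mass loss: 1.777 μm/a × 7.14 g/cm³ = 12.68 g·m⁻²·a⁻¹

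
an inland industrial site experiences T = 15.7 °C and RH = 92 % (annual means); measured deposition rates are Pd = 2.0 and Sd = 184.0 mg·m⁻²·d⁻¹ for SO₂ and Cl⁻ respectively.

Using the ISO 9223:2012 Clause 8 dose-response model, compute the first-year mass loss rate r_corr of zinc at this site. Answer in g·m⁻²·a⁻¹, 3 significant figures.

r_corr = 25.1 g·m⁻²·a⁻¹

zinc: T>10 °C ⇒ hinge -0.071·(15.7−10) = -0.4047
  SO₂ term: 0.0129·2.0^0.44·exp(0.046·92-0.4047) = 0.8039
  Cl⁻ term: 0.0175·184.0^0.57·exp(0.008·92+0.085·15.7) = 2.711
  sum: 0.8039 + 2.711 → r_corr = 3.515 μm/a
Convert to mass loss: 3.515 μm/a × 7.14 g/cm³ = 25.1 g·m⁻²·a⁻¹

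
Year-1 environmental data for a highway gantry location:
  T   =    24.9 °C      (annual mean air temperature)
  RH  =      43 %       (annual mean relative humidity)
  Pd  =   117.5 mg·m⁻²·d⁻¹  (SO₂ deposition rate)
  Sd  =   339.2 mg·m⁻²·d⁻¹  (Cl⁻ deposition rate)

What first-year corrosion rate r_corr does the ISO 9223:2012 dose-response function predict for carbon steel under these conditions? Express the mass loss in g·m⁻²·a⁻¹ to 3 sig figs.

carbon steel: f(T) = -0.054·(T−10) [T>10 °C] = -0.8046
  SO₂ term: 1.77·117.5^0.52·exp(0.02·43-0.8046) = 22.31
  Cl⁻ term: 0.102·339.2^0.62·exp(0.033·43+0.04·24.9) = 42.3
  r_corr = 22.31 + 42.3 = 64.6 μm/a
Convert to mass loss: 64.6 μm/a × 7.85 g/cm³ = 507.1 g·m⁻²·a⁻¹

r_corr = 507 g·m⁻²·a⁻¹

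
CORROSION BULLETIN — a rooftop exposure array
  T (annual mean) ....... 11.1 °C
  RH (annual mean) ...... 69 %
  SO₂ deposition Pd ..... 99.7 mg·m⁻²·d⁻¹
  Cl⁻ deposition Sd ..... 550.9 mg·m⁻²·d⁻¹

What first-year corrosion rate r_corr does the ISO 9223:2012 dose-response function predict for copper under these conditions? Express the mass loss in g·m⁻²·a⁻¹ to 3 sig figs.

copper: temperature factor f = -0.080·(1.1) = -0.0880
  sulphur-dioxide contribution → 0.9413 μm/a
  chloride contribution → 1.164 μm/a
  ⇒ r_corr(copper) = 2.105 μm/a
Convert to mass loss: 2.105 μm/a × 8.96 g/cm³ = 18.86 g·m⁻²·a⁻¹

r_corr = 18.9 g·m⁻²·a⁻¹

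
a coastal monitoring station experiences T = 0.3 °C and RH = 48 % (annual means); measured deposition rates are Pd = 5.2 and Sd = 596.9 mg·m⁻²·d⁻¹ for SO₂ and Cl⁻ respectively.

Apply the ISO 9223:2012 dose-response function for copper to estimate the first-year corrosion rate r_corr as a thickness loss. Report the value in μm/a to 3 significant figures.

r_corr = 0.370 μm/a

copper: T≤10 °C ⇒ hinge +0.126·(0.3−10) = -1.2222
  sulphur-dioxide contribution → 0.0407 μm/a
  chloride contribution → 0.3289 μm/a
  total first-year rate 0.3696 μm/a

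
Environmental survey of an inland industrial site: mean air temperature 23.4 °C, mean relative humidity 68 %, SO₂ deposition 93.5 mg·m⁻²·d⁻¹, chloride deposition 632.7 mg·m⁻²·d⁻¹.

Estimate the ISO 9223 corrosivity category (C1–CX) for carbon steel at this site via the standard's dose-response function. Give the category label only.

C5

carbon steel: temperature factor f = -0.054·(13.4) = -0.7236
  Pd branch = 1.77·Pd^0.52·e^(0.02·RH+f) = 35.41 μm/a
  Cl⁻ term: 0.102·632.7^0.62·exp(0.033·68+0.04·23.4) = 133.8
  sum: 35.41 + 133.8 → r_corr = 169.2 μm/a
ISO 9223 Table 2 (carbon steel): 80 < 169 ≤ 200 μm/a ⇒ C5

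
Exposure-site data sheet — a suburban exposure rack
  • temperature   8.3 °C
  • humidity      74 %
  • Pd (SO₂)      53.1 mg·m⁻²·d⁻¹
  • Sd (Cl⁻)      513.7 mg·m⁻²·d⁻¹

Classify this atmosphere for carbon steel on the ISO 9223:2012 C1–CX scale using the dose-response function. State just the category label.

C5

carbon steel: T≤10 °C ⇒ hinge +0.150·(8.3−10) = -0.2550
  SO₂ term: 1.77·53.1^0.52·exp(0.02·74-0.2550) = 47.54
  Cl⁻ term: 0.102·513.7^0.62·exp(0.033·74+0.04·8.3) = 78.34
  sum: 47.54 + 78.34 → r_corr = 125.9 μm/a
126 μm/a falls in (80, 200] for carbon steel → category C5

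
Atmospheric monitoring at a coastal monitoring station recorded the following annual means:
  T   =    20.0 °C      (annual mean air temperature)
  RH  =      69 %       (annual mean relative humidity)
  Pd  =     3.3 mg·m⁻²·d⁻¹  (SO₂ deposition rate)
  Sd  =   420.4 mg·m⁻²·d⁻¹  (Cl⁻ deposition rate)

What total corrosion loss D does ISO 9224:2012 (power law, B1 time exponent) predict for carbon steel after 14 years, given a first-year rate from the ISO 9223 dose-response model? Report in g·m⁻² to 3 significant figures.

carbon steel: temperature factor f = -0.054·(10.0) = -0.5400
  sulphur-dioxide contribution → 7.628 μm/a
  chloride contribution → 93.67 μm/a
  ⇒ r_corr(carbon steel) = 101.3 μm/a
Long-term exponent b (ISO 9224 Table 2, B1) = 0.523
  D(14) = 101.3 × 14^0.523 = 101.3 × 3.976 = 402.7 μm
  Mass loss = 402.7 μm × 7.85 g/cm³ = 3161 g·m⁻²

D(14) = 3.16e+03 g·m⁻²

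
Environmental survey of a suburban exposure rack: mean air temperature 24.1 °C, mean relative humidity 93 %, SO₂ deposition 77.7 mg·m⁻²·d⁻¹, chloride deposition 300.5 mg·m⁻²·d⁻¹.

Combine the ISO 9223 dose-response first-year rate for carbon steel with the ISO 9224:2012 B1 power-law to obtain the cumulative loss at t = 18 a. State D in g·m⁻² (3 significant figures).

D(18) = 8.86e+03 g·m⁻²

carbon steel: T>10 °C ⇒ hinge -0.054·(24.1−10) = -0.7614
  sulphur-dioxide contribution → 51.06 μm/a
  chloride contribution → 197.9 μm/a
  ⇒ r_corr(carbon steel) = 248.9 μm/a
Power-law: D(18) = r_corr · 18^0.523
  D(18) = 248.9 × 18^0.523 = 248.9 × 4.534 = 1129 μm
  Mass loss = 1129 μm × 7.85 g/cm³ = 8860 g·m⁻²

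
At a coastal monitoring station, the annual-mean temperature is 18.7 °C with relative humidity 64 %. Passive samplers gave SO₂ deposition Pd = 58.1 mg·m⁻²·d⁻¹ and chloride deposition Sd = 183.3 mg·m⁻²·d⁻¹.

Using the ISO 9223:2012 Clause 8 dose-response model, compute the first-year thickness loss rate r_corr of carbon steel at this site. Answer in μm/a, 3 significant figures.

carbon steel: f(T) = -0.054·(T−10) [T>10 °C] = -0.4698
  SO₂ term: 1.77·58.1^0.52·exp(0.02·64-0.4698) = 32.9
  Sd branch = 0.102·Sd^0.62·e^(0.033·RH+0.04·T) = 45.07 μm/a
  sum: 32.9 + 45.07 → r_corr = 77.97 μm/a

r_corr = 78.0 μm/a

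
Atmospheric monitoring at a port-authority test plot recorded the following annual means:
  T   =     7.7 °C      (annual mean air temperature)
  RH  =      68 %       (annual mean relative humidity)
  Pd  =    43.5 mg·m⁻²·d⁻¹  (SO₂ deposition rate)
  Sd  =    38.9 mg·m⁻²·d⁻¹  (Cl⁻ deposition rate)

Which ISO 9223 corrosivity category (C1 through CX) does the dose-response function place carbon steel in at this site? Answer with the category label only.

C3

carbon steel: temperature factor f = +0.150·(-2.3) = -0.3450
  SO₂ term: 1.77·43.5^0.52·exp(0.02·68-0.3450) = 34.74
  Sd branch = 0.102·Sd^0.62·e^(0.033·RH+0.04·T) = 12.67 μm/a
  sum: 34.74 + 12.67 → r_corr = 47.4 μm/a
Category bounds: 25…50 μm/a bracket r_corr ⇒ C3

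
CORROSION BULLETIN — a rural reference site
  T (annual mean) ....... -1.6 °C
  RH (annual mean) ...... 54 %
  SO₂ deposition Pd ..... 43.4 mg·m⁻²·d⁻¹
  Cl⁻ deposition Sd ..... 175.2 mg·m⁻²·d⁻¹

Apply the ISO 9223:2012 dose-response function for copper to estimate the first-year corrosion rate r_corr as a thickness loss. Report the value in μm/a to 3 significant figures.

r_corr = 0.346 μm/a

copper: f(T) = +0.126·(T−10) [T≤10 °C] = -1.4616
  sulphur-dioxide contribution → 0.07924 μm/a
  chloride contribution → 0.2671 μm/a
  total first-year rate 0.3464 μm/a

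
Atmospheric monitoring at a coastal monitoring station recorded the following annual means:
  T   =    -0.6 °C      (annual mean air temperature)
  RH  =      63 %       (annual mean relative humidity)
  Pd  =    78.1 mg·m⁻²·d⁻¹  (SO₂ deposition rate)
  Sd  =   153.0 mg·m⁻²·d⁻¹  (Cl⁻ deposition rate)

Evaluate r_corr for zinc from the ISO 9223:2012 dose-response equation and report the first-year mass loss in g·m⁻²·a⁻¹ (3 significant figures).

r_corr = 11.1 g·m⁻²·a⁻¹

zinc: T≤10 °C ⇒ hinge +0.038·(-0.6−10) = -0.4028
  SO₂ term: 0.0129·78.1^0.44·exp(0.046·63-0.4028) = 1.064
  Cl⁻ term: 0.0175·153.0^0.57·exp(0.008·63+0.085·-0.6) = 0.4842
  r_corr = 1.064 + 0.4842 = 1.548 μm/a
Convert to mass loss: 1.548 μm/a × 7.14 g/cm³ = 11.06 g·m⁻²·a⁻¹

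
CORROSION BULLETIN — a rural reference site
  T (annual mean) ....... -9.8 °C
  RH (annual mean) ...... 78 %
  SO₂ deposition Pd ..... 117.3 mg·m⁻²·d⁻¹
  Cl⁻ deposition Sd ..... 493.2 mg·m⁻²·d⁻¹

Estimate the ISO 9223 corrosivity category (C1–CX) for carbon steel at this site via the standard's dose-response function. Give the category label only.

carbon steel: T≤10 °C ⇒ hinge +0.150·(-9.8−10) = -2.9700
  Pd branch = 1.77·Pd^0.52·e^(0.02·RH+f) = 5.148 μm/a
  Sd branch = 0.102·Sd^0.62·e^(0.033·RH+0.04·T) = 42.26 μm/a
  sum: 5.148 + 42.26 → r_corr = 47.41 μm/a
Category bounds: 25…50 μm/a bracket r_corr ⇒ C3

C3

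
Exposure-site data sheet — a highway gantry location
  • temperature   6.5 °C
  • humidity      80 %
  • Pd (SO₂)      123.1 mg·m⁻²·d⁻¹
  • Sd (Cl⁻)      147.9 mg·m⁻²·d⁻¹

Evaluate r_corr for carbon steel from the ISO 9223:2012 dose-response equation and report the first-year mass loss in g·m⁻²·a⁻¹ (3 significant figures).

carbon steel: f(T) = +0.150·(T−10) [T≤10 °C] = -0.5250
  sulphur-dioxide contribution → 63.35 μm/a
  chloride contribution → 41.06 μm/a
  total first-year rate 104.4 μm/a
Convert to mass loss: 104.4 μm/a × 7.85 g/cm³ = 819.7 g·m⁻²·a⁻¹

r_corr = 820 g·m⁻²·a⁻¹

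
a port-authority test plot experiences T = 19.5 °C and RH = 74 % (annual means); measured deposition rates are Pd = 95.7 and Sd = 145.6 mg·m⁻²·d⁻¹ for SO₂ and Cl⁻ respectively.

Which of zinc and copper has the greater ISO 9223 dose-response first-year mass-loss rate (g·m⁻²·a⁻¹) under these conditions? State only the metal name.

zinc: T>10 °C ⇒ hinge -0.071·(19.5−10) = -0.6745
  SO₂ term: 0.0129·95.7^0.44·exp(0.046·74-0.6745) = 1.471
  Cl⁻ term: 0.0175·145.6^0.57·exp(0.008·74+0.085·19.5) = 2.838
  sum: 1.471 + 2.838 → r_corr = 4.309 μm/a
  mass loss = 4.309 μm/a × 7.14 g/cm³ = 30.76 g·m⁻²·a⁻¹
copper: f(T) = -0.080·(T−10) [T>10 °C] = -0.7600
  Pd branch = 0.0053·Pd^0.26·e^(0.059·RH+f) = 0.6388 μm/a
  Sd branch = 0.01025·Sd^0.27·e^(0.036·RH+0.049·T) = 1.468 μm/a
  sum: 0.6388 + 1.468 → r_corr = 2.107 μm/a
  mass loss = 2.107 μm/a × 8.96 g/cm³ = 18.88 g·m⁻²·a⁻¹
Ordering by g·m⁻²·a⁻¹: zinc (30.8) > copper (18.9)

zinc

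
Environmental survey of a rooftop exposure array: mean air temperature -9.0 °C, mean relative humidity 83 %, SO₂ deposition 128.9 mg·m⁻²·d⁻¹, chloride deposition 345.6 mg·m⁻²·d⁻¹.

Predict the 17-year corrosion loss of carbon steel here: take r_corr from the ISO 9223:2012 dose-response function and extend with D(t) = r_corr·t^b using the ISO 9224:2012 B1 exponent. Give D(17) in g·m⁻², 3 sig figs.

carbon steel: f(T) = +0.150·(T−10) [T≤10 °C] = -2.8500
  SO₂ term: 1.77·128.9^0.52·exp(0.02·83-2.8500) = 6.737
  Cl⁻ term: 0.102·345.6^0.62·exp(0.033·83+0.04·-9.0) = 41.28
  r_corr = 6.737 + 41.28 = 48.01 μm/a
Power-law: D(17) = r_corr · 17^0.523
  D(17) = 48.01 × 17^0.523 = 48.01 × 4.401 = 211.3 μm
  Mass loss = 211.3 μm × 7.85 g/cm³ = 1659 g·m⁻²

D(17) = 1.66e+03 g·m⁻²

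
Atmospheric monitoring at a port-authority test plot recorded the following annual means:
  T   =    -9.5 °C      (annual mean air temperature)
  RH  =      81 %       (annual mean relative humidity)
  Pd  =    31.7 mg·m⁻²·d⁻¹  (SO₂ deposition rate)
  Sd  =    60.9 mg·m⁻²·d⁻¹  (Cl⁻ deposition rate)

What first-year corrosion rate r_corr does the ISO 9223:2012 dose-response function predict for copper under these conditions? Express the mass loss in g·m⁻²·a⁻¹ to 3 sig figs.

copper: f(T) = +0.126·(T−10) [T≤10 °C] = -2.4570
  Pd branch = 0.0053·Pd^0.26·e^(0.059·RH+f) = 0.1327 μm/a
  Sd branch = 0.01025·Sd^0.27·e^(0.036·RH+0.049·T) = 0.3604 μm/a
  sum: 0.1327 + 0.3604 → r_corr = 0.4932 μm/a
Convert to mass loss: 0.4932 μm/a × 8.96 g/cm³ = 4.419 g·m⁻²·a⁻¹

r_corr = 4.42 g·m⁻²·a⁻¹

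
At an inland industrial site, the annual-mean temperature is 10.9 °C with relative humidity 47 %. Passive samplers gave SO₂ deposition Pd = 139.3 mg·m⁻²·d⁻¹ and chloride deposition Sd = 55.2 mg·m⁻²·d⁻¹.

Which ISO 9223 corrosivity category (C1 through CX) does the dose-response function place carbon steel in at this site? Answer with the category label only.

carbon steel: temperature factor f = -0.054·(0.9) = -0.0486
  SO₂ term: 1.77·139.3^0.52·exp(0.02·47-0.0486) = 56.23
  Sd branch = 0.102·Sd^0.62·e^(0.033·RH+0.04·T) = 8.944 μm/a
  sum: 56.23 + 8.944 → r_corr = 65.17 μm/a
ISO 9223 Table 2 (carbon steel): 50 < 65.2 ≤ 80 μm/a ⇒ C4

C4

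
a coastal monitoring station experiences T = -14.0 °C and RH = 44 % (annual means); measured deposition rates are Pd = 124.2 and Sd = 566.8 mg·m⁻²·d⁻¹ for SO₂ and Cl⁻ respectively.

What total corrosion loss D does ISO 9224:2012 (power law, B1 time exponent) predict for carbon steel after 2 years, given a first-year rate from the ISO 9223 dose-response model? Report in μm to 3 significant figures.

carbon steel: T≤10 °C ⇒ hinge +0.150·(-14.0−10) = -3.6000
  Pd branch = 1.77·Pd^0.52·e^(0.02·RH+f) = 1.431 μm/a
  Cl⁻ term: 0.102·566.8^0.62·exp(0.033·44+0.04·-14.0) = 12.68
  sum: 1.431 + 12.68 → r_corr = 14.11 μm/a
Long-term exponent b (ISO 9224 Table 2, B1) = 0.523
  D(2) = 14.11 × 2^0.523 = 14.11 × 1.437 = 20.28 μm

D(2) = 20.3 μm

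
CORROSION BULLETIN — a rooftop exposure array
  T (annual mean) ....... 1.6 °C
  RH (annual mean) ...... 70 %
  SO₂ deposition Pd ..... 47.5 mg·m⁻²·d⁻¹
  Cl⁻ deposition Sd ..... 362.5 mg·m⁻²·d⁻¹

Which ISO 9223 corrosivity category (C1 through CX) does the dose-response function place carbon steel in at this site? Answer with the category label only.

C4

carbon steel: temperature factor f = +0.150·(-8.4) = -1.2600
  sulphur-dioxide contribution → 15.16 μm/a
  chloride contribution → 42.3 μm/a
  ⇒ r_corr(carbon steel) = 57.46 μm/a
Category bounds: 50…80 μm/a bracket r_corr ⇒ C4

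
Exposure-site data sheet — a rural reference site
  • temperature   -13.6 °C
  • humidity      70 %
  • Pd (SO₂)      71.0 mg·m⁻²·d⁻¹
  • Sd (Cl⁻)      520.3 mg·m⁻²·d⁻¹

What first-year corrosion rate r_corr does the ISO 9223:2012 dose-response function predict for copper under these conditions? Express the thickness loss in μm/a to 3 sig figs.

copper: T≤10 °C ⇒ hinge +0.126·(-13.6−10) = -2.9736
  sulphur-dioxide contribution → 0.05103 μm/a
  chloride contribution → 0.3541 μm/a
  ⇒ r_corr(copper) = 0.4051 μm/a

r_corr = 0.405 μm/a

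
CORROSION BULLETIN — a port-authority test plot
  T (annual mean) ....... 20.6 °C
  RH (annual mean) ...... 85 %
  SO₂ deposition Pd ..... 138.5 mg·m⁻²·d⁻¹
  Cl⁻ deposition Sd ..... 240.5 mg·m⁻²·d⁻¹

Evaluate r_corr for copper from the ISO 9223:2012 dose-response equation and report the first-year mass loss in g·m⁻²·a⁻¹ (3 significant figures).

copper: f(T) = -0.080·(T−10) [T>10 °C] = -0.8480
  sulphur-dioxide contribution → 1.232 μm/a
  chloride contribution → 2.636 μm/a
  total first-year rate 3.868 μm/a
Convert to mass loss: 3.868 μm/a × 8.96 g/cm³ = 34.66 g·m⁻²·a⁻¹

r_corr = 34.7 g·m⁻²·a⁻¹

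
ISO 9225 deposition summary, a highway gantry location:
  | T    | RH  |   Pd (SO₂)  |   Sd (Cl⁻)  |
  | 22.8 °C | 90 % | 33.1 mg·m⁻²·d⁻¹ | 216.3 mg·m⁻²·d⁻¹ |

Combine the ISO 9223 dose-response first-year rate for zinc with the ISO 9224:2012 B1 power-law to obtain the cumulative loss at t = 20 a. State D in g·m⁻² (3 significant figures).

zinc: temperature factor f = -0.071·(12.8) = -0.9088
  Pd branch = 0.0129·Pd^0.44·e^(0.046·RH+f) = 1.523 μm/a
  Cl⁻ term: 0.0175·216.3^0.57·exp(0.008·90+0.085·22.8) = 5.35
  sum: 1.523 + 5.35 → r_corr = 6.873 μm/a
Power-law: D(20) = r_corr · 20^0.813
  D(20) = 6.873 × 20^0.813 = 6.873 × 11.42 = 78.5 μm
  Mass loss = 78.5 μm × 7.14 g/cm³ = 560.5 g·m⁻²

D(20) = 561 g·m⁻²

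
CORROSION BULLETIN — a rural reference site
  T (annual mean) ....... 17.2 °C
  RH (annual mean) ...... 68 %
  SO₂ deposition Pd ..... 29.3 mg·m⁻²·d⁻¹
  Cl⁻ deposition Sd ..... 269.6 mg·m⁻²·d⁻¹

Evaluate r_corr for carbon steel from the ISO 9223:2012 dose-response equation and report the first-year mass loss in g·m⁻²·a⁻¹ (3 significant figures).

r_corr = 695 g·m⁻²·a⁻¹

carbon steel: T>10 °C ⇒ hinge -0.054·(17.2−10) = -0.3888
  Pd branch = 1.77·Pd^0.52·e^(0.02·RH+f) = 27.07 μm/a
  Sd branch = 0.102·Sd^0.62·e^(0.033·RH+0.04·T) = 61.52 μm/a
  sum: 27.07 + 61.52 → r_corr = 88.59 μm/a
Convert to mass loss: 88.59 μm/a × 7.85 g/cm³ = 695.4 g·m⁻²·a⁻¹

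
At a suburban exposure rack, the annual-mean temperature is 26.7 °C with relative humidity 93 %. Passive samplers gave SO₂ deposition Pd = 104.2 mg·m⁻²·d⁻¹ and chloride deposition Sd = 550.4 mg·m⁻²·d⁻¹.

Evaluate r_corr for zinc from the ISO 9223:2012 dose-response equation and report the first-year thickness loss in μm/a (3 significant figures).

r_corr = 15.2 μm/a

zinc: f(T) = -0.071·(T−10) [T>10 °C] = -1.1857
  sulphur-dioxide contribution → 2.195 μm/a
  chloride contribution → 13 μm/a
  total first-year rate 15.2 μm/a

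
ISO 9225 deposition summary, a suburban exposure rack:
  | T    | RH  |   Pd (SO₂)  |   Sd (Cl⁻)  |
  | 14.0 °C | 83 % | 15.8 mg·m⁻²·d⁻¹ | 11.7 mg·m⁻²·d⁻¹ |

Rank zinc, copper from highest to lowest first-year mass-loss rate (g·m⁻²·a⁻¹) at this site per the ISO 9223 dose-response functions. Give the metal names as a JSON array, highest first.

["copper", "zinc"]

zinc: temperature factor f = -0.071·(4.0) = -0.2840
  SO₂ term: 0.0129·15.8^0.44·exp(0.046·83-0.2840) = 1.489
  Cl⁻ term: 0.0175·11.7^0.57·exp(0.008·83+0.085·14.0) = 0.454
  sum: 1.489 + 0.454 → r_corr = 1.943 μm/a
  mass loss = 1.943 μm/a × 7.14 g/cm³ = 13.87 g·m⁻²·a⁻¹
copper: f(T) = -0.080·(T−10) [T>10 °C] = -0.3200
  Pd branch = 0.0053·Pd^0.26·e^(0.059·RH+f) = 1.056 μm/a
  Sd branch = 0.01025·Sd^0.27·e^(0.036·RH+0.049·T) = 0.7848 μm/a
  r_corr = 1.056 + 0.7848 = 1.841 μm/a
  mass loss = 1.841 μm/a × 8.96 g/cm³ = 16.49 g·m⁻²·a⁻¹
Ordering by g·m⁻²·a⁻¹: copper (16.5) > zinc (13.9)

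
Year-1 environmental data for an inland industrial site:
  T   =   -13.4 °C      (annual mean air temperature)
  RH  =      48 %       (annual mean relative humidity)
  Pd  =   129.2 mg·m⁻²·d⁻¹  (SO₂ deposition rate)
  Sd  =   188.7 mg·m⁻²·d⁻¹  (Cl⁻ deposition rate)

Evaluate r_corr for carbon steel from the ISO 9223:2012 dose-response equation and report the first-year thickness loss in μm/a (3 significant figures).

carbon steel: T≤10 °C ⇒ hinge +0.150·(-13.4−10) = -3.5100
  SO₂ term: 1.77·129.2^0.52·exp(0.02·48-3.5100) = 1.731
  Cl⁻ term: 0.102·188.7^0.62·exp(0.033·48+0.04·-13.4) = 7.494
  r_corr = 1.731 + 7.494 = 9.225 μm/a

r_corr = 9.23 μm/a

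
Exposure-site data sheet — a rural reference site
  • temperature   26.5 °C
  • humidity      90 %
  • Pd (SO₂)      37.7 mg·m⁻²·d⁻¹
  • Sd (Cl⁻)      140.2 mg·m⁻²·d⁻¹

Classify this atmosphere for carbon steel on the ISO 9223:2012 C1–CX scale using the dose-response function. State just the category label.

C5

carbon steel: temperature factor f = -0.054·(16.5) = -0.8910
  sulphur-dioxide contribution → 29 μm/a
  chloride contribution → 123 μm/a
  ⇒ r_corr(carbon steel) = 152 μm/a
ISO 9223 Table 2 (carbon steel): 80 < 152 ≤ 200 μm/a ⇒ C5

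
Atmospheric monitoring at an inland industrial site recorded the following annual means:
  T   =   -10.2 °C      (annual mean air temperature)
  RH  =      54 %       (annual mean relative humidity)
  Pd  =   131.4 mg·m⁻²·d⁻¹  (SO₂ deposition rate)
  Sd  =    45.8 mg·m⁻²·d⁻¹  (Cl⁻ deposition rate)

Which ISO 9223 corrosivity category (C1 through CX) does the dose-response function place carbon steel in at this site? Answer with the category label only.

C2

carbon steel: T≤10 °C ⇒ hinge +0.150·(-10.2−10) = -3.0300
  sulphur-dioxide contribution → 3.183 μm/a
  chloride contribution → 4.316 μm/a
  total first-year rate 7.498 μm/a
ISO 9223 Table 2 (carbon steel): 1.3 < 7.5 ≤ 25 μm/a ⇒ C2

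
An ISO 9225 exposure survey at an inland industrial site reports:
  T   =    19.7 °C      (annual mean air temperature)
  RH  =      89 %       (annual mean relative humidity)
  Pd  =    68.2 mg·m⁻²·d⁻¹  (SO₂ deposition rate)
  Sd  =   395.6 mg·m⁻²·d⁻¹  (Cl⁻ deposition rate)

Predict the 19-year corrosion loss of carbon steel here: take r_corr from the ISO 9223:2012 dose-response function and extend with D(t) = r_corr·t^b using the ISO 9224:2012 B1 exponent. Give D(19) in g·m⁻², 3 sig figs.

carbon steel: temperature factor f = -0.054·(9.7) = -0.5238
  SO₂ term: 1.77·68.2^0.52·exp(0.02·89-0.5238) = 55.86
  Cl⁻ term: 0.102·395.6^0.62·exp(0.033·89+0.04·19.7) = 172.4
  sum: 55.86 + 172.4 → r_corr = 228.3 μm/a
ISO 9224: D(t) = r_corr · t^b with b = 0.523 (carbon steel, B1)
  D(19) = 228.3 × 19^0.523 = 228.3 × 4.664 = 1065 μm
  Mass loss = 1065 μm × 7.85 g/cm³ = 8359 g·m⁻²

D(19) = 8.36e+03 g·m⁻²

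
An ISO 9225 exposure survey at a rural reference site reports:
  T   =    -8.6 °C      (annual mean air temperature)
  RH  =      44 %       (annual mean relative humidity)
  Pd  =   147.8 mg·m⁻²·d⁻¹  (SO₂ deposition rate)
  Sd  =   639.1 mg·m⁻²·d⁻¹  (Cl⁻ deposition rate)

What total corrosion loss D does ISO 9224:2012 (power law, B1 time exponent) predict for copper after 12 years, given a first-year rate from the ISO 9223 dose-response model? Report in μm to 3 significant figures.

D(12) = 1.12 μm

copper: T≤10 °C ⇒ hinge +0.126·(-8.6−10) = -2.3436
  SO₂ term: 0.0053·147.8^0.26·exp(0.059·44-2.3436) = 0.025
  Cl⁻ term: 0.01025·639.1^0.27·exp(0.036·44+0.049·-8.6) = 0.1876
  sum: 0.025 + 0.1876 → r_corr = 0.2126 μm/a
Long-term exponent b (ISO 9224 Table 2, B1) = 0.667
  D(12) = 0.2126 × 12^0.667 = 0.2126 × 5.246 = 1.115 μm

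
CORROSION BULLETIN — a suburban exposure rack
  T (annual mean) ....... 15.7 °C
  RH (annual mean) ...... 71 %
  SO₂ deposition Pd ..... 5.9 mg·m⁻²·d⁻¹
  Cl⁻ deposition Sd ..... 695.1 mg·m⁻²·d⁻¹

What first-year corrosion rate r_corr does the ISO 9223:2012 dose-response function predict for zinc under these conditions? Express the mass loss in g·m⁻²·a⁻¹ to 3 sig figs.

r_corr = 38.4 g·m⁻²·a⁻¹

zinc: f(T) = -0.071·(T−10) [T>10 °C] = -0.4047
  Pd branch = 0.0129·Pd^0.44·e^(0.046·RH+f) = 0.4925 μm/a
  Cl⁻ term: 0.0175·695.1^0.57·exp(0.008·71+0.085·15.7) = 4.889
  r_corr = 0.4925 + 4.889 = 5.382 μm/a
Convert to mass loss: 5.382 μm/a × 7.14 g/cm³ = 38.43 g·m⁻²·a⁻¹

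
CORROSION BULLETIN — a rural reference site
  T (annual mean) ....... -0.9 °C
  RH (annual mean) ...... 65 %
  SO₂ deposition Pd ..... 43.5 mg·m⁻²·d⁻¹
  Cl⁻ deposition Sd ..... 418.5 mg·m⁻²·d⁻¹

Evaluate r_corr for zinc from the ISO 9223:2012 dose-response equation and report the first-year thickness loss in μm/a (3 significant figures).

zinc: T≤10 °C ⇒ hinge +0.038·(-0.9−10) = -0.4142
  Pd branch = 0.0129·Pd^0.44·e^(0.046·RH+f) = 0.8916 μm/a
  Sd branch = 0.0175·Sd^0.57·e^(0.008·RH+0.085·T) = 0.8512 μm/a
  sum: 0.8916 + 0.8512 → r_corr = 1.743 μm/a

r_corr = 1.74 μm/a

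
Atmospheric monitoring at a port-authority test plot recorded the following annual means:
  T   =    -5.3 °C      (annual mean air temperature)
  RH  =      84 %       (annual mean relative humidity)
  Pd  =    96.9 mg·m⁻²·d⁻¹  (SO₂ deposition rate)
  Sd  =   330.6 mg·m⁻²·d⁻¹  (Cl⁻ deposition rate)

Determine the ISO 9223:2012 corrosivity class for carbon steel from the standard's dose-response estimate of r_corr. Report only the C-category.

C4

carbon steel: temperature factor f = +0.150·(-15.3) = -2.2950
  Pd branch = 1.77·Pd^0.52·e^(0.02·RH+f) = 10.32 μm/a
  Sd branch = 0.102·Sd^0.62·e^(0.033·RH+0.04·T) = 48.12 μm/a
  sum: 10.32 + 48.12 → r_corr = 58.45 μm/a
Category bounds: 50…80 μm/a bracket r_corr ⇒ C4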